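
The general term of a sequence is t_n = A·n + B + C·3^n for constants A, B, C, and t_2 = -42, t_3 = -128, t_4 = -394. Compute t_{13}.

At n = 2, 3, 4: 2A + B + 9C = -42; 3A + B + 27C = -128; 4A + B + 81C = -394.
Subtracting the first from the second: A + 18C = -86.
Subtracting the second from the third: A + 54C = -266.
Solving: C = -5, A = 4, then B = -5.
So t_n = 4·n + (-5) + (-5)·3^n; at n=13 this is -7971568.

-7971568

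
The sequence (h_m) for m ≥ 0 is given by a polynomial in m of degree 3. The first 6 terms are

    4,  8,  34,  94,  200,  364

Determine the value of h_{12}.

1st diffs: 4, 26, 60, 106, 164.
2nd diffs: 22, 34, 46, 58.
3rd diffs: 12, 12, 12 (constant).
Newton forward-difference form: h_m = 4 + 4·C(m,1) + 22·C(m,2) + 12·C(m,3).
At m = 12: m = 12, so h_{12} = 4 + 48 + 1452 + 2640 = 4144.

4144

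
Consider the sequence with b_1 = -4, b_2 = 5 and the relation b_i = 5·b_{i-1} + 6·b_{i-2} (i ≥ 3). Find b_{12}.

b_3 = 1; b_4 = 35; b_5 = 181; b_6 = 1115; b_7 = 6661; b_8 = 39995; b_9 = 239941; b_{10} = 1439675; b_{11} = 8638021; b_{12} = 51828155.
(Characteristic roots are 6 and -1.)

51828155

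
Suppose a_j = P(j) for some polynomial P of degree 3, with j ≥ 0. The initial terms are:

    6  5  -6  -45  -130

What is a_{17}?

1st diffs: -1, -11, -39, -85.
2nd diffs: -10, -28, -46.
3rd diffs: -18, -18 (constant).
Newton forward-difference form: a_j = 6 + (-1)·C(j,1) + (-10)·C(j,2) + (-18)·C(j,3).
At j = 17: j = 17, so a_{17} = 6 - 17 - 1360 - 12240 = -13611.

-13611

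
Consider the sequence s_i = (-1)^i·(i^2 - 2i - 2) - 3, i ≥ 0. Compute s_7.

(-1)^7 = -1; i^2 - 2i - 2 at i=7 is 33; so s_7 = -36.

-36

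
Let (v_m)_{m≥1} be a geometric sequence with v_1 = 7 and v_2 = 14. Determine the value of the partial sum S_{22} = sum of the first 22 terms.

Common ratio r = 2.
v_m = 7·2^(m-1).
S = 7·(2^22 - 1)/(2 - 1) = 7·(4194304 - 1)/(1) = 29360121.

29360121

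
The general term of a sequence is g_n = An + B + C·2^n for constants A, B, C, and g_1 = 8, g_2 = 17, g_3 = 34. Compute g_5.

132

The three given values yield: A + B + 2C = 8; 2A + B + 4C = 17; 3A + B + 8C = 34.
Subtracting the first from the second: A + 2C = 9.
Subtracting the second from the third: A + 4C = 17.
Solving: C = 4, A = 1, then B = -1.
So g_n = 1·n + (-1) + 4·2^n; at n=5 this is 132.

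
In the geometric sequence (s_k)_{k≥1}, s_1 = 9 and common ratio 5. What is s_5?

5625

s_k = 9·5^(k-1).
s_5 = 9·5^4 = 5625.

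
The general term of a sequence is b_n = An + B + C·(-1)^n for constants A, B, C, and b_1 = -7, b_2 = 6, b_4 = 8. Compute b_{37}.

Plug in n = 1, 2, 4: A + B - C = -7; 2A + B + C = 6; 4A + B + C = 8.
Subtracting the first from the second: A + 2C = 13.
Subtracting the second from the third: 2A = 2.
Solving: C = 6, A = 1, then B = -2.
Hence b_{37} = 1·37 + (-2) + 6·(-1) = 29.

29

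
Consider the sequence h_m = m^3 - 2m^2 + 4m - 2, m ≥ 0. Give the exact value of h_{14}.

h_{14} = 1·14^3 - 2·14^2 + 4·14 - 2 = 2406.

2406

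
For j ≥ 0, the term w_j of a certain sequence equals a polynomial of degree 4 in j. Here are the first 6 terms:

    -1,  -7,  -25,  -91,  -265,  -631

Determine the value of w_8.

-4081

1st diffs: -6, -18, -66, -174, -366.
2nd diffs: -12, -48, -108, -192.
3rd diffs: -36, -60, -84.
4th diffs: -24, -24 (constant).
So w_j = -j^4 + j^2 - 6j - 1.
Evaluating at j = 8 gives w_8 = -4081.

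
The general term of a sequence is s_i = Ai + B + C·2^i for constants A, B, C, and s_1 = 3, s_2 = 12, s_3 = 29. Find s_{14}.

Plug in i = 1, 2, 3: A + B + 2C = 3; 2A + B + 4C = 12; 3A + B + 8C = 29.
Subtracting the first from the second: A + 2C = 9.
Subtracting the second from the third: A + 4C = 17.
Solving: C = 4, A = 1, then B = -6.
Therefore s_{14} = 14 + (-6) + 4·16384 = 65544.

65544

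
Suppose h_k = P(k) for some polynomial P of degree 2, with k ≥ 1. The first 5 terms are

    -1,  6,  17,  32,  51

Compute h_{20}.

816

1st diffs: 7, 11, 15, 19.
2nd diffs: 4, 4, 4 (constant).
So h_k = 2k^2 + k - 4.
Evaluating at k = 20 gives h_{20} = 816.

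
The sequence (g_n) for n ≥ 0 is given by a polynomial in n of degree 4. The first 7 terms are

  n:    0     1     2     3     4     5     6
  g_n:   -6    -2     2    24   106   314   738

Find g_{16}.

53818

1st diffs: 4, 4, 22, 82, 208, 424.
2nd diffs: 0, 18, 60, 126, 216.
3rd diffs: 18, 42, 66, 90.
4th diffs: 24, 24, 24 (constant).
Newton forward-difference form: g_n = -6 + 4·C(n,1) + 18·C(n,3) + 24·C(n,4).
At n = 16: n = 16, so g_{16} = -6 + 64 + 10080 + 43680 = 53818.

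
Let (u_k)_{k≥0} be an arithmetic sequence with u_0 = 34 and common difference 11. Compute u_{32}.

386

u_k = 34 + (k - 0)·11.
u_{32} = 34 + 32·11 = 386.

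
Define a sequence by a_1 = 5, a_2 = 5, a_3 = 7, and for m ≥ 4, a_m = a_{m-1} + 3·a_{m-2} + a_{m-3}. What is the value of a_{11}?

11239

Compute successive terms:
a_4 = 27  a_5 = 53  a_6 = 141  a_7 = 327  a_8 = 803  a_9 = 1925  a_{10} = 4661  a_{11} = 11239.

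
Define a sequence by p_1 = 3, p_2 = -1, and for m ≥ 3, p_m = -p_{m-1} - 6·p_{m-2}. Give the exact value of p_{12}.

46583

p_3 = -17; p_4 = 23; p_5 = 79; p_6 = -217; p_7 = -257; p_8 = 1559; p_9 = -17; p_{10} = -9337; p_{11} = 9439; p_{12} = 46583.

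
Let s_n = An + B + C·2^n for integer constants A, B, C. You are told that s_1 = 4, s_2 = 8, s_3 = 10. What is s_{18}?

-262036

The three given values yield: A + B + 2C = 4; 2A + B + 4C = 8; 3A + B + 8C = 10.
Subtracting the first from the second: A + 2C = 4.
Subtracting the second from the third: A + 4C = 2.
Solving: C = -1, A = 6, then B = 0.
So s_n = 6·n + 0 + (-1)·2^n; at n=18 this is -262036.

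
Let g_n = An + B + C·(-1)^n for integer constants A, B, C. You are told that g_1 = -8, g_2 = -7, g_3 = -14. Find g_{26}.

Plug in n = 1, 2, 3: A + B - C = -8; 2A + B + C = -7; 3A + B - C = -14.
Subtracting the first from the second: A + 2C = 1.
Subtracting the second from the third: A - 2C = -7.
Solving: C = 2, A = -3, then B = -3.
So g_n = -3·n + (-3) + 2·(-1)^n; at n=26 this is -79.

-79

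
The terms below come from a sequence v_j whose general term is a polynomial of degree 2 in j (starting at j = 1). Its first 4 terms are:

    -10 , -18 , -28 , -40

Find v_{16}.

-340

1st diffs: -8, -10, -12.
2nd diffs: -2, -2 (constant).
Newton forward-difference form: v_j = -10 + (-8)·C(j-1,1) + (-2)·C(j-1,2).
At j = 16: j-1 = 15, so v_{16} = -10 - 120 - 210 = -340.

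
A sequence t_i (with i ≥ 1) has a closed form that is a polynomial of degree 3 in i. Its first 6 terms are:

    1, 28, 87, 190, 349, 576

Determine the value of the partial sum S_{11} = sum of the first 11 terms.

10736

1st diffs: 27, 59, 103, 159, 227.
2nd diffs: 32, 44, 56, 68.
3rd diffs: 12, 12, 12 (constant).
So t_i = 2i^3 + 4i^2 + i - 6.
Continuing: …, 883, 1282, 1785, 2404, …, t_{11} = 3151.
Summing i = 1..11 (11 terms) gives 10736.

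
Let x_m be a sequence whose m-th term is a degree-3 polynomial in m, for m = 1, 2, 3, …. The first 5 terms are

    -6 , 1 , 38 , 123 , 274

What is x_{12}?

1st diffs: 7, 37, 85, 151.
2nd diffs: 30, 48, 66.
3rd diffs: 18, 18 (constant).
So x_m = 3m^3 - 3m^2 - 5m - 1.
Evaluating at m = 12 gives x_{12} = 4691.

4691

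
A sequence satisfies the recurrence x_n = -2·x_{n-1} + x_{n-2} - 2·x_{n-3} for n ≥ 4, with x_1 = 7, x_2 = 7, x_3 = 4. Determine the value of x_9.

1212

Iterate the recurrence:
x_4 = -15;  x_5 = 20;  x_6 = -63;  x_7 = 176;  x_8 = -455;  x_9 = 1212.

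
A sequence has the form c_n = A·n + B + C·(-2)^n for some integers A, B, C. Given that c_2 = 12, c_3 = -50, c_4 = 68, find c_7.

The three given values yield: 2A + B + 4C = 12; 3A + B - 8C = -50; 4A + B + 16C = 68.
Subtracting the first from the second: A - 12C = -62.
Subtracting the second from the third: A + 24C = 118.
Solving: C = 5, A = -2, then B = -4.
So c_n = -2·n + (-4) + 5·(-2)^n; at n=7 this is -658.

-658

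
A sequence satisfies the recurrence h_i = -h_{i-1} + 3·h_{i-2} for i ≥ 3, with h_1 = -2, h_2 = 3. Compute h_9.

-1233

h_3 = -9; h_4 = 18; h_5 = -45; h_6 = 99; h_7 = -234; h_8 = 531; h_9 = -1233.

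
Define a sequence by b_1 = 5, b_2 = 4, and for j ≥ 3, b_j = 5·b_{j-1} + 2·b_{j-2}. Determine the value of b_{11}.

Step forward from the initial values:
b_3 = 30  b_4 = 158  b_5 = 850  b_6 = 4566  b_7 = 24530  b_8 = 131782  b_9 = 707970  b_{10} = 3803414  b_{11} = 20433010.

20433010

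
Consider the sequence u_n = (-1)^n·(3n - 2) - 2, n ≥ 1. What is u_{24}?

68

(-1)^24 = 1; 3n - 2 at n=24 is 70; so u_{24} = 68.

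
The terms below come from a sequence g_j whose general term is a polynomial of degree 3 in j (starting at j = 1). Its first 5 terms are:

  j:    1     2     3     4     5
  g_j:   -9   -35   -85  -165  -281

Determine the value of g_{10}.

-1611

1st diffs: -26, -50, -80, -116.
2nd diffs: -24, -30, -36.
3rd diffs: -6, -6 (constant).
So g_j = -j^3 - 6j^2 - j - 1.
Evaluating at j = 10 gives g_{10} = -1611.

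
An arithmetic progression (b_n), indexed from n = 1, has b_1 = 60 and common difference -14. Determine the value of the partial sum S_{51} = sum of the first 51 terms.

b_n = 60 + (n - 1)·(-14).
b_{51} = -640; S = 51·(60 + (-640))/2 = -14790.

-14790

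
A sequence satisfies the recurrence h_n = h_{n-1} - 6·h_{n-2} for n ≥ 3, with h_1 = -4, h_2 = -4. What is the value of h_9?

1460

h_3 = 20;  h_4 = 44;  h_5 = -76;  h_6 = -340;  h_7 = 116;  h_8 = 2156;  h_9 = 1460.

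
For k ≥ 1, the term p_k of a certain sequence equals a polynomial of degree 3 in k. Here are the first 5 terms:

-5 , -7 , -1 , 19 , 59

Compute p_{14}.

2309

1st diffs: -2, 6, 20, 40.
2nd diffs: 8, 14, 20.
3rd diffs: 6, 6 (constant).
So p_k = k^3 - 2k^2 - 3k - 1.
Evaluating at k = 14 gives p_{14} = 2309.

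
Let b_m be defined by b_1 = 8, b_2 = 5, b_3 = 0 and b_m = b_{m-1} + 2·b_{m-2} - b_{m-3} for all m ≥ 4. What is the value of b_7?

-7

Iterate the recurrence:
b_4 = 2, b_5 = -3, b_6 = 1, b_7 = -7.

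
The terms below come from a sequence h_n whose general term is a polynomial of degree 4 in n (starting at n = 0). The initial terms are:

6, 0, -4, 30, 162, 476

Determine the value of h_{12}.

1st diffs: -6, -4, 34, 132, 314.
2nd diffs: 2, 38, 98, 182.
3rd diffs: 36, 60, 84.
4th diffs: 24, 24 (constant).
Newton forward-difference form: h_n = 6 + (-6)·C(n,1) + 2·C(n,2) + 36·C(n,3) + 24·C(n,4).
At n = 12: n = 12, so h_{12} = 6 - 72 + 132 + 7920 + 11880 = 19866.

19866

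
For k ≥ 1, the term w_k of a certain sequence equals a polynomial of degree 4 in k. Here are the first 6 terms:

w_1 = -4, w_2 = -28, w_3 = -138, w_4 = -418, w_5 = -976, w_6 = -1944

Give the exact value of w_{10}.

-13396

1st diffs: -24, -110, -280, -558, -968.
2nd diffs: -86, -170, -278, -410.
3rd diffs: -84, -108, -132.
4th diffs: -24, -24 (constant).
Newton forward-difference form: w_k = -4 + (-24)·C(k-1,1) + (-86)·C(k-1,2) + (-84)·C(k-1,3) + (-24)·C(k-1,4).
At k = 10: k-1 = 9, so w_{10} = -4 - 216 - 3096 - 7056 - 3024 = -13396.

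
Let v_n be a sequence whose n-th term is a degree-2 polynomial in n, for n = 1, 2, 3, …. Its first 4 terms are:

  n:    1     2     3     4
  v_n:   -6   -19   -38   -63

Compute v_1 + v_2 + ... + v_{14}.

1st diffs: -13, -19, -25.
2nd diffs: -6, -6 (constant).
Newton forward-difference form: v_n = -6 + (-13)·C(n-1,1) + (-6)·C(n-1,2).
Continuing: …, -94, -131, -174, -223, …, v_{14} = -643.
Summing n = 1..14 (14 terms) gives -3451.

-3451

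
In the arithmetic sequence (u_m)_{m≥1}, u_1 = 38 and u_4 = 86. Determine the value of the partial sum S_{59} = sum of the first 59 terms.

29618

Common difference d = (86 - 38) / (4 - 1) = 16.
u_m = 38 + (m - 1)·16.
u_{59} = 966; S = 59·(38 + 966)/2 = 29618.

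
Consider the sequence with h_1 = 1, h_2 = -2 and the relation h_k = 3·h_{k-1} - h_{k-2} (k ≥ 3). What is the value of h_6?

-131

h_3 = -7; h_4 = -19; h_5 = -50; h_6 = -131.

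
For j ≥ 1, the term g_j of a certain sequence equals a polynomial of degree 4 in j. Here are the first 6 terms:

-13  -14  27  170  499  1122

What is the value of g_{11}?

14107

1st diffs: -1, 41, 143, 329, 623.
2nd diffs: 42, 102, 186, 294.
3rd diffs: 60, 84, 108.
4th diffs: 24, 24 (constant).
So g_j = j^4 - 4j^2 - 4j - 6.
Evaluating at j = 11 gives g_{11} = 14107.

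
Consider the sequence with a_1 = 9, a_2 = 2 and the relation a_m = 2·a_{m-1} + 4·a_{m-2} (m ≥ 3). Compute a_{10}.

Compute successive terms:
a_3 = 40; a_4 = 88; a_5 = 336; a_6 = 1024; a_7 = 3392; a_8 = 10880; a_9 = 35328; a_{10} = 114176.

114176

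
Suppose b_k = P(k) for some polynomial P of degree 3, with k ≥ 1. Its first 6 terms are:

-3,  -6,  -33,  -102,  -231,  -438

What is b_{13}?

-5583

1st diffs: -3, -27, -69, -129, -207.
2nd diffs: -24, -42, -60, -78.
3rd diffs: -18, -18, -18 (constant).
Newton forward-difference form: b_k = -3 + (-3)·C(k-1,1) + (-24)·C(k-1,2) + (-18)·C(k-1,3).
At k = 13: k-1 = 12, so b_{13} = -3 - 36 - 1584 - 3960 = -5583.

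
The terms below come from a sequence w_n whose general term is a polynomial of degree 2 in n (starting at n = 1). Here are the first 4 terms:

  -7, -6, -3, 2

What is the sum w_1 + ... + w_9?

141

1st diffs: 1, 3, 5.
2nd diffs: 2, 2 (constant).
Newton forward-difference form: w_n = -7 + 1·C(n-1,1) + 2·C(n-1,2).
Continuing: …, 9, 18, 29, 42, …, w_9 = 57.
Summing n = 1..9 (9 terms) gives 141.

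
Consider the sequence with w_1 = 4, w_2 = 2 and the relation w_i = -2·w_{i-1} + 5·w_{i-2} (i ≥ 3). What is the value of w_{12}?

-637702

Step forward from the initial values:
w_3 = 16; w_4 = -22; w_5 = 124; w_6 = -358; w_7 = 1336; w_8 = -4462; w_9 = 15604; w_{10} = -53518; w_{11} = 185056; w_{12} = -637702.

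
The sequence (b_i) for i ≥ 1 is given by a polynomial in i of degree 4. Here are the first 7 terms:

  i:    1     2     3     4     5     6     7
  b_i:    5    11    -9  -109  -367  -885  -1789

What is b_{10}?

1st diffs: 6, -20, -100, -258, -518, -904.
2nd diffs: -26, -80, -158, -260, -386.
3rd diffs: -54, -78, -102, -126.
4th diffs: -24, -24, -24 (constant).
Newton forward-difference form: b_i = 5 + 6·C(i-1,1) + (-26)·C(i-1,2) + (-54)·C(i-1,3) + (-24)·C(i-1,4).
At i = 10: i-1 = 9, so b_{10} = 5 + 54 - 936 - 4536 - 3024 = -8437.

-8437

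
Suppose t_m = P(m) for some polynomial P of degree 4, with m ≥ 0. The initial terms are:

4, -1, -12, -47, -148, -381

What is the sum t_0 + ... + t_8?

1st diffs: -5, -11, -35, -101, -233.
2nd diffs: -6, -24, -66, -132.
3rd diffs: -18, -42, -66.
4th diffs: -24, -24 (constant).
Newton forward-difference form: t_m = 4 + (-5)·C(m,1) + (-6)·C(m,2) + (-18)·C(m,3) + (-24)·C(m,4).
Continuing: -836, -1627, -2892.
Summing m = 0..8 (9 terms) gives -5940.

-5940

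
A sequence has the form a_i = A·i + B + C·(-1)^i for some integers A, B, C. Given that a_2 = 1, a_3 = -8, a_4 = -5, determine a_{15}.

Plug in i = 2, 3, 4: 2A + B + C = 1; 3A + B - C = -8; 4A + B + C = -5.
Subtracting the first from the second: A - 2C = -9.
Subtracting the second from the third: A + 2C = 3.
Solving: C = 3, A = -3, then B = 4.
So a_i = -3·i + 4 + 3·(-1)^i; at i=15 this is -44.

-44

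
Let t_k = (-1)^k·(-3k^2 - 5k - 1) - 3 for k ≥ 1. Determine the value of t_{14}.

-662

(-1)^14 = 1; -3k^2 - 5k - 1 at k=14 is -659; so t_{14} = -662.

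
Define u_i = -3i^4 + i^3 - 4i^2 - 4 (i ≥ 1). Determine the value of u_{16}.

-193540

u_{16} = -3·16^4 + 1·16^3 - 4·16^2 - 4 = -193540.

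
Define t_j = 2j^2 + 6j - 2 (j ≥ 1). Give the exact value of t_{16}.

t_{16} = 2·16^2 + 6·16 - 2 = 606.

606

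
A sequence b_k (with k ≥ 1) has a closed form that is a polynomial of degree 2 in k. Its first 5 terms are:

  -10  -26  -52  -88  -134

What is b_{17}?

-1466

1st diffs: -16, -26, -36, -46.
2nd diffs: -10, -10, -10 (constant).
So b_k = -5k^2 - k - 4.
Evaluating at k = 17 gives b_{17} = -1466.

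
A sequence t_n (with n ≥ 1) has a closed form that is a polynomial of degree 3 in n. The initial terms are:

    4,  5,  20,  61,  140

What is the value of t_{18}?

1st diffs: 1, 15, 41, 79.
2nd diffs: 14, 26, 38.
3rd diffs: 12, 12 (constant).
So t_n = 2n^3 - 5n^2 + 2n + 5.
Evaluating at n = 18 gives t_{18} = 10085.

10085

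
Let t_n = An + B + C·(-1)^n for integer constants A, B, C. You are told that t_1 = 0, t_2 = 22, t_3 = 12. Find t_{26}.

166

Write the equations: A + B - C = 0; 2A + B + C = 22; 3A + B - C = 12.
Subtracting the first from the second: A + 2C = 22.
Subtracting the second from the third: A - 2C = -10.
Solving: C = 8, A = 6, then B = 2.
Therefore t_{26} = 156 + 2 + 8·1 = 166.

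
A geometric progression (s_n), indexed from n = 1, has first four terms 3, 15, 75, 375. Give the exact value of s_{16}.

91552734375

Common ratio r = 5.
s_n = 3·5^(n-1).
s_{16} = 3·5^15 = 91552734375.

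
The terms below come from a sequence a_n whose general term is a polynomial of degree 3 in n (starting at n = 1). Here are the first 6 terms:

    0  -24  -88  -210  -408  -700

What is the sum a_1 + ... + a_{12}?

1st diffs: -24, -64, -122, -198, -292.
2nd diffs: -40, -58, -76, -94.
3rd diffs: -18, -18, -18 (constant).
Newton forward-difference form: a_n = (-24)·C(n-1,1) + (-40)·C(n-1,2) + (-18)·C(n-1,3).
Continuing: …, -1104, -1638, -2320, -3168, …, a_{12} = -5434.
Summing n = 1..12 (12 terms) gives -19294.

-19294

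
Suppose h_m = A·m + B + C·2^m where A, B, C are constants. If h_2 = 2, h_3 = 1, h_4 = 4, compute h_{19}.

524201

Plug in m = 2, 3, 4: 2A + B + 4C = 2; 3A + B + 8C = 1; 4A + B + 16C = 4.
Subtracting the first from the second: A + 4C = -1.
Subtracting the second from the third: A + 8C = 3.
Solving: C = 1, A = -5, then B = 8.
So h_m = -5·m + 8 + 1·2^m; at m=19 this is 524201.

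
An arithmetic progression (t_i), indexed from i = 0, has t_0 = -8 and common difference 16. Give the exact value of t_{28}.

440

t_i = -8 + (i - 0)·16.
t_{28} = -8 + 28·16 = 440.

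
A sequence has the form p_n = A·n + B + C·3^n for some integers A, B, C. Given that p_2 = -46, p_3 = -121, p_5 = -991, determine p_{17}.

Plug in n = 2, 3, 5: 2A + B + 9C = -46; 3A + B + 27C = -121; 5A + B + 243C = -991.
Subtracting the first from the second: A + 18C = -75.
Subtracting the second from the third: 2A + 216C = -870.
Solving: C = -4, A = -3, then B = -4.
Hence p_{17} = -3·17 + (-4) + (-4)·129140163 = -516560707.

-516560707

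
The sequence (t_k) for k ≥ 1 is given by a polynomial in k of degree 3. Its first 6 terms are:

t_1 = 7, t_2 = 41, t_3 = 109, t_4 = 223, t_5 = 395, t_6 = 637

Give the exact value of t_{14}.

6533

1st diffs: 34, 68, 114, 172, 242.
2nd diffs: 34, 46, 58, 70.
3rd diffs: 12, 12, 12 (constant).
So t_k = 2k^3 + 5k^2 + 5k - 5.
Evaluating at k = 14 gives t_{14} = 6533.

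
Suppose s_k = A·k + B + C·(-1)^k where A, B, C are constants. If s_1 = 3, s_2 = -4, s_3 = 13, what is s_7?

The three given values yield: A + B - C = 3; 2A + B + C = -4; 3A + B - C = 13.
Subtracting the first from the second: A + 2C = -7.
Subtracting the second from the third: A - 2C = 17.
Solving: C = -6, A = 5, then B = -8.
Therefore s_7 = 35 + (-8) + (-6)·(-1) = 33.

33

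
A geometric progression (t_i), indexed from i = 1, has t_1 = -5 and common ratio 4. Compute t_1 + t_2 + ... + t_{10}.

t_i = (-5)·4^(i-1).
S = (-5)·(4^10 - 1)/(4 - 1) = (-5)·(1048576 - 1)/(3) = -1747625.

-1747625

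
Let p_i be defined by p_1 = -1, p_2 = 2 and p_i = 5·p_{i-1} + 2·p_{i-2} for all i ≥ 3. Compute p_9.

196604

Compute successive terms:
p_3 = 8;  p_4 = 44;  p_5 = 236;  p_6 = 1268;  p_7 = 6812;  p_8 = 36596;  p_9 = 196604.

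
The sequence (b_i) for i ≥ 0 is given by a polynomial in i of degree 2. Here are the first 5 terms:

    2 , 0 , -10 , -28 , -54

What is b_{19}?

1st diffs: -2, -10, -18, -26.
2nd diffs: -8, -8, -8 (constant).
Newton forward-difference form: b_i = 2 + (-2)·C(i,1) + (-8)·C(i,2).
At i = 19: i = 19, so b_{19} = 2 - 38 - 1368 = -1404.

-1404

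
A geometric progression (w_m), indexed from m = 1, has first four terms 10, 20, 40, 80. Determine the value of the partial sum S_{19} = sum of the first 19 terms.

5242870

Common ratio r = 2.
w_m = 10·2^(m-1).
S = 10·(2^19 - 1)/(2 - 1) = 10·(524288 - 1)/(1) = 5242870.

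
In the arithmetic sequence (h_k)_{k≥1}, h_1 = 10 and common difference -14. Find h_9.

-102

h_k = 10 + (k - 1)·(-14).
h_9 = 10 + 8·(-14) = -102.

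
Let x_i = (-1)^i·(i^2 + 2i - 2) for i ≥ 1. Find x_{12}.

(-1)^12 = 1; i^2 + 2i - 2 at i=12 is 166; so x_{12} = 166.

166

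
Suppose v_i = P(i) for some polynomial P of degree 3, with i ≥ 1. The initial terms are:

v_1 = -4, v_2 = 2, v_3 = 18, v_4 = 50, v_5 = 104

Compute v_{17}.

1st diffs: 6, 16, 32, 54.
2nd diffs: 10, 16, 22.
3rd diffs: 6, 6 (constant).
Newton forward-difference form: v_i = -4 + 6·C(i-1,1) + 10·C(i-1,2) + 6·C(i-1,3).
At i = 17: i-1 = 16, so v_{17} = -4 + 96 + 1200 + 3360 = 4652.

4652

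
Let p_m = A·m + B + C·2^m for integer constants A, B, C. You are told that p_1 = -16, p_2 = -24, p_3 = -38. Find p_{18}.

-786476

Write the equations: A + B + 2C = -16; 2A + B + 4C = -24; 3A + B + 8C = -38.
Subtracting the first from the second: A + 2C = -8.
Subtracting the second from the third: A + 4C = -14.
Solving: C = -3, A = -2, then B = -8.
Hence p_{18} = -2·18 + (-8) + (-3)·262144 = -786476.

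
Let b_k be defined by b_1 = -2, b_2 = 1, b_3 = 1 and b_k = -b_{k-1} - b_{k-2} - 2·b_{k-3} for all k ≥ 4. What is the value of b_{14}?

13

b_4 = 2;  b_5 = -5;  b_6 = 1;  …;  b_{11} = -9;  b_{12} = 29;  b_{13} = -24;  b_{14} = 13.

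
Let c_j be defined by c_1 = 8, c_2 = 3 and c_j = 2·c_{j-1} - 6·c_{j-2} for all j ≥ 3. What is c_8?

-1992

Applying the relation repeatedly:
c_3 = -42; c_4 = -102; c_5 = 48; c_6 = 708; c_7 = 1128; c_8 = -1992.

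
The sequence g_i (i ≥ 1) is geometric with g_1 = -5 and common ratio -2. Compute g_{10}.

g_i = (-5)·(-2)^(i-1).
g_{10} = (-5)·(-2)^9 = 2560.

2560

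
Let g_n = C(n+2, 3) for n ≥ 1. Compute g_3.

10

C(5, 3) = 10, so g_3 = 10.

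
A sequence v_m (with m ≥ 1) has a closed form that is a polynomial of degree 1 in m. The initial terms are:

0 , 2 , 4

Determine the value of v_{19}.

1st diffs: 2, 2 (constant).
So v_m = 2m - 2.
Evaluating at m = 19 gives v_{19} = 36.

36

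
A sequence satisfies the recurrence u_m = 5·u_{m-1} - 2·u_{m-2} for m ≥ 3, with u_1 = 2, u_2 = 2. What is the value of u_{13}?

22107958

Applying the relation repeatedly:
u_3 = 6;  u_4 = 26;  u_5 = 118;  …;  u_{10} = 232922;  u_{11} = 1062486;  u_{12} = 4846586;  u_{13} = 22107958.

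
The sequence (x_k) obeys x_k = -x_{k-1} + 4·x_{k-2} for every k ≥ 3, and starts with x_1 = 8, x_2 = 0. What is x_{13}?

Step forward from the initial values:
x_3 = 32  x_4 = -32  x_5 = 160  …  x_{10} = -14112  x_{11} = 37280  x_{12} = -93728  x_{13} = 242848.

242848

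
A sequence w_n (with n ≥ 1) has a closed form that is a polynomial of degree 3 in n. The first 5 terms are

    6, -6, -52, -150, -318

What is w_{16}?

1st diffs: -12, -46, -98, -168.
2nd diffs: -34, -52, -70.
3rd diffs: -18, -18 (constant).
So w_n = -3n^3 + n^2 + 6n + 2.
Evaluating at n = 16 gives w_{16} = -11934.

-11934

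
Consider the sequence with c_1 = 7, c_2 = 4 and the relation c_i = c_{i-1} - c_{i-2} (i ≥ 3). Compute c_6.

Step forward from the initial values:
c_3 = -3  c_4 = -7  c_5 = -4  c_6 = 3.

3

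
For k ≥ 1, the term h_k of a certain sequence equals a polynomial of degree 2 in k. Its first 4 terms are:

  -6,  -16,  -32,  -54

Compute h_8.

-202

1st diffs: -10, -16, -22.
2nd diffs: -6, -6 (constant).
Newton forward-difference form: h_k = -6 + (-10)·C(k-1,1) + (-6)·C(k-1,2).
At k = 8: k-1 = 7, so h_8 = -6 - 70 - 126 = -202.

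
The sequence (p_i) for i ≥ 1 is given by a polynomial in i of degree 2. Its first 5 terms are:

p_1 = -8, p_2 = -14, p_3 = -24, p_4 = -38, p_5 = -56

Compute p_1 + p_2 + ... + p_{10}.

1st diffs: -6, -10, -14, -18.
2nd diffs: -4, -4, -4 (constant).
Newton forward-difference form: p_i = -8 + (-6)·C(i-1,1) + (-4)·C(i-1,2).
Continuing: …, -78, -104, -134, -168, …, p_{10} = -206.
Summing i = 1..10 (10 terms) gives -830.

-830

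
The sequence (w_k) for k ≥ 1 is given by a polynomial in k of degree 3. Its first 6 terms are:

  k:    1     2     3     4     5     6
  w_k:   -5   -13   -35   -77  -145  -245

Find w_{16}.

-4325

1st diffs: -8, -22, -42, -68, -100.
2nd diffs: -14, -20, -26, -32.
3rd diffs: -6, -6, -6 (constant).
Newton forward-difference form: w_k = -5 + (-8)·C(k-1,1) + (-14)·C(k-1,2) + (-6)·C(k-1,3).
At k = 16: k-1 = 15, so w_{16} = -5 - 120 - 1470 - 2730 = -4325.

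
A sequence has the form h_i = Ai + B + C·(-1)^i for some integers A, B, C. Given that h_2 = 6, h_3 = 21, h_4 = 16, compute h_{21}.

111

The three given values yield: 2A + B + C = 6; 3A + B - C = 21; 4A + B + C = 16.
Subtracting the first from the second: A - 2C = 15.
Subtracting the second from the third: A + 2C = -5.
Solving: C = -5, A = 5, then B = 1.
So h_i = 5·i + 1 + (-5)·(-1)^i; at i=21 this is 111.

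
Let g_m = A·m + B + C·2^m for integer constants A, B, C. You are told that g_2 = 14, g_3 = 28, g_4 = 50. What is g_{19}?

1048684

Plug in m = 2, 3, 4: 2A + B + 4C = 14; 3A + B + 8C = 28; 4A + B + 16C = 50.
Subtracting the first from the second: A + 4C = 14.
Subtracting the second from the third: A + 8C = 22.
Solving: C = 2, A = 6, then B = -6.
Therefore g_{19} = 114 + (-6) + 2·524288 = 1048684.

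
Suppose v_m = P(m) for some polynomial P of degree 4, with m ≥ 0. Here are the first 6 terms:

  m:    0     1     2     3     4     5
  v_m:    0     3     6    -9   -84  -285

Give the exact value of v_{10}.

-7170

1st diffs: 3, 3, -15, -75, -201.
2nd diffs: 0, -18, -60, -126.
3rd diffs: -18, -42, -66.
4th diffs: -24, -24 (constant).
Newton forward-difference form: v_m = 3·C(m,1) + (-18)·C(m,3) + (-24)·C(m,4).
At m = 10: m = 10, so v_{10} = 30 - 2160 - 5040 = -7170.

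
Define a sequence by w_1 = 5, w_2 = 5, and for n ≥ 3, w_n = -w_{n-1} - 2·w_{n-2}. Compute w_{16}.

-1355

Applying the relation repeatedly:
w_3 = -15, w_4 = 5, w_5 = 25, …, w_{13} = -455, w_{14} = 445, w_{15} = 465, w_{16} = -1355.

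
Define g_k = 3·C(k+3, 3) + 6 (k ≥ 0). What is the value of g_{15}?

C(18, 3) = 816, so g_{15} = 2454.

2454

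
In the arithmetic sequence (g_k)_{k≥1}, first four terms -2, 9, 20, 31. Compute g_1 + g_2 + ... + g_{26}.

Common difference d = 11.
g_k = -2 + (k - 1)·11.
g_{26} = 273; S = 26·(-2 + 273)/2 = 3523.

3523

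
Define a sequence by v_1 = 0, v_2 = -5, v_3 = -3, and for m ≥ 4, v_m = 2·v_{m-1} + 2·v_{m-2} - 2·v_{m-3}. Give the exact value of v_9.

v_4 = -16  v_5 = -28  v_6 = -82  v_7 = -188  v_8 = -484  v_9 = -1180.

-1180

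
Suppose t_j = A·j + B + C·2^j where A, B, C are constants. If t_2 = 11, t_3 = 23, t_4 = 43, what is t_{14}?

Plug in j = 2, 3, 4: 2A + B + 4C = 11; 3A + B + 8C = 23; 4A + B + 16C = 43.
Subtracting the first from the second: A + 4C = 12.
Subtracting the second from the third: A + 8C = 20.
Solving: C = 2, A = 4, then B = -5.
So t_j = 4·j + (-5) + 2·2^j; at j=14 this is 32819.

32819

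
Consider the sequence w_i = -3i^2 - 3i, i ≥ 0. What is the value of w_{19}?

w_{19} = -3·19^2 - 3·19 = -1140.

-1140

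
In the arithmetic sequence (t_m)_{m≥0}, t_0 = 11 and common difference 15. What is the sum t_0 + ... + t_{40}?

t_m = 11 + (m - 0)·15.
t_{40} = 611; S = 41·(11 + 611)/2 = 12751.

12751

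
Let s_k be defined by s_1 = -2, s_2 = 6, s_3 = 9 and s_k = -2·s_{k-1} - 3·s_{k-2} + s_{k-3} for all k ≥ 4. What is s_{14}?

Applying the relation repeatedly:
s_4 = -38;  s_5 = 55;  s_6 = 13;  …;  s_{11} = 3528;  s_{12} = -3839;  s_{13} = -4061;  s_{14} = 23167.

23167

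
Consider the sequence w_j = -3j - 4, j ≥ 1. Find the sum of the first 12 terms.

-282

Over j = 1..12: Σj = 78.
Total = (-3)·78 + (-4)·12 = -282.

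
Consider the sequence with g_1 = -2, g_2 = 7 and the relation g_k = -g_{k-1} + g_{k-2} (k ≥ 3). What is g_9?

-173

Iterate the recurrence:
g_3 = -9  g_4 = 16  g_5 = -25  g_6 = 41  g_7 = -66  g_8 = 107  g_9 = -173.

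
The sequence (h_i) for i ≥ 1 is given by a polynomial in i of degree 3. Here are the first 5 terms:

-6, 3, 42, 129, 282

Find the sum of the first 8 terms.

1st diffs: 9, 39, 87, 153.
2nd diffs: 30, 48, 66.
3rd diffs: 18, 18 (constant).
So h_i = 3i^3 - 3i^2 - 3i - 3.
Continuing: 519, 858, 1317.
Summing i = 1..8 (8 terms) gives 3144.

3144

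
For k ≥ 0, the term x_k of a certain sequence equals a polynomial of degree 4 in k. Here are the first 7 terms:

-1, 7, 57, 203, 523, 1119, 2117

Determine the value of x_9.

1st diffs: 8, 50, 146, 320, 596, 998.
2nd diffs: 42, 96, 174, 276, 402.
3rd diffs: 54, 78, 102, 126.
4th diffs: 24, 24, 24 (constant).
Newton forward-difference form: x_k = -1 + 8·C(k,1) + 42·C(k,2) + 54·C(k,3) + 24·C(k,4).
At k = 9: k = 9, so x_9 = -1 + 72 + 1512 + 4536 + 3024 = 9143.

9143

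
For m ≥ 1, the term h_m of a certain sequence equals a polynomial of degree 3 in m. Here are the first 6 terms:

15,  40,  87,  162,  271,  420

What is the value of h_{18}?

7512

1st diffs: 25, 47, 75, 109, 149.
2nd diffs: 22, 28, 34, 40.
3rd diffs: 6, 6, 6 (constant).
So h_m = m^3 + 5m^2 + 3m + 6.
Evaluating at m = 18 gives h_{18} = 7512.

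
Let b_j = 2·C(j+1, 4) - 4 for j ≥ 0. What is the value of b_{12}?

1426

C(13, 4) = 715, so b_{12} = 1426.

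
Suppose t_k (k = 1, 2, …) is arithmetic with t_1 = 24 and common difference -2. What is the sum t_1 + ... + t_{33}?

-264

t_k = 24 + (k - 1)·(-2).
t_{33} = -40; S = 33·(24 + (-40))/2 = -264.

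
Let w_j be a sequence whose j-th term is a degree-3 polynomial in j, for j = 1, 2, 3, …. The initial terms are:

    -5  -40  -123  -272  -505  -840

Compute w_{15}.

1st diffs: -35, -83, -149, -233, -335.
2nd diffs: -48, -66, -84, -102.
3rd diffs: -18, -18, -18 (constant).
So w_j = -3j^3 - 6j^2 + 4j.
Evaluating at j = 15 gives w_{15} = -11415.

-11415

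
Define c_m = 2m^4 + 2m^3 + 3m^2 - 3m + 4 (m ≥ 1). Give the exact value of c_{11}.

c_{11} = 2·11^4 + 2·11^3 + 3·11^2 - 3·11 + 4 = 32278.

32278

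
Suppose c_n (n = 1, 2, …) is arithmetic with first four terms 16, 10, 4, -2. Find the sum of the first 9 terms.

-72

Common difference d = -6.
c_n = 16 + (n - 1)·(-6).
c_9 = -32; S = 9·(16 + (-32))/2 = -72.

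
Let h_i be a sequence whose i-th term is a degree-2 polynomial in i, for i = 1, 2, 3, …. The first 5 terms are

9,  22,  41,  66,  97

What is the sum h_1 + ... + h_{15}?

1st diffs: 13, 19, 25, 31.
2nd diffs: 6, 6, 6 (constant).
So h_i = 3i^2 + 4i + 2.
Continuing: …, 134, 177, 226, 281, …, h_{15} = 737.
Summing i = 1..15 (15 terms) gives 4230.

4230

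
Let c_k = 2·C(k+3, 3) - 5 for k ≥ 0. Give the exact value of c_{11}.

C(14, 3) = 364, so c_{11} = 723.

723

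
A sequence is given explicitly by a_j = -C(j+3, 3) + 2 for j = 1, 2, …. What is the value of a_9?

-218

C(12, 3) = 220, so a_9 = -218.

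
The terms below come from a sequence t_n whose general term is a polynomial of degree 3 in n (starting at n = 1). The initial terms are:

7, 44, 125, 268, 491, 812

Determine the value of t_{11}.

4517

1st diffs: 37, 81, 143, 223, 321.
2nd diffs: 44, 62, 80, 98.
3rd diffs: 18, 18, 18 (constant).
Newton forward-difference form: t_n = 7 + 37·C(n-1,1) + 44·C(n-1,2) + 18·C(n-1,3).
At n = 11: n-1 = 10, so t_{11} = 7 + 370 + 1980 + 2160 = 4517.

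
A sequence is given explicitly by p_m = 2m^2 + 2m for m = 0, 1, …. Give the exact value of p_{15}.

480

p_{15} = 2·15^2 + 2·15 = 480.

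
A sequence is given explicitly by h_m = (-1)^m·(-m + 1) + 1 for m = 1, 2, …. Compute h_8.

-6

(-1)^8 = 1; -m + 1 at m=8 is -7; so h_8 = -6.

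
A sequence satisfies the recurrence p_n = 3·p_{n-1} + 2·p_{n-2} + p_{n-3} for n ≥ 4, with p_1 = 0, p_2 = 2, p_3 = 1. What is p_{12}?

205327

Step forward from the initial values:
p_4 = 7;  p_5 = 25;  p_6 = 90;  p_7 = 327;  p_8 = 1186;  p_9 = 4302;  p_{10} = 15605;  p_{11} = 56605;  p_{12} = 205327.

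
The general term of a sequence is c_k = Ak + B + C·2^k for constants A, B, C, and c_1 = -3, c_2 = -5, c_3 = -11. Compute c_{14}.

The three given values yield: A + B + 2C = -3; 2A + B + 4C = -5; 3A + B + 8C = -11.
Subtracting the first from the second: A + 2C = -2.
Subtracting the second from the third: A + 4C = -6.
Solving: C = -2, A = 2, then B = -1.
Therefore c_{14} = 28 + (-1) + (-2)·16384 = -32741.

-32741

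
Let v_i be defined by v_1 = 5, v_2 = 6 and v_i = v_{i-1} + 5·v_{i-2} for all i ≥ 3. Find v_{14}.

2034486

Applying the relation repeatedly:
v_3 = 31; v_4 = 61; v_5 = 216; …; v_{11} = 94296; v_{12} = 260501; v_{13} = 731981; v_{14} = 2034486.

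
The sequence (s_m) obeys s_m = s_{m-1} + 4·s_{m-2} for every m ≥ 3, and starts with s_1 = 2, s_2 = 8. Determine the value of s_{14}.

551728

s_3 = 16  s_4 = 48  s_5 = 112  …  s_{11} = 32752  s_{12} = 84144  s_{13} = 215152  s_{14} = 551728.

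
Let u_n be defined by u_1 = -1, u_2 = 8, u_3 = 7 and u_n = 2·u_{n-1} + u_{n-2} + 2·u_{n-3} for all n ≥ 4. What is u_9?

3007

u_4 = 20;  u_5 = 63;  u_6 = 160;  u_7 = 423;  u_8 = 1132;  u_9 = 3007.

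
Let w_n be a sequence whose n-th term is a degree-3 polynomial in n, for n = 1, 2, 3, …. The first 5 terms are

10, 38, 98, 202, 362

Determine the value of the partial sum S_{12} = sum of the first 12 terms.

1st diffs: 28, 60, 104, 160.
2nd diffs: 32, 44, 56.
3rd diffs: 12, 12 (constant).
Newton forward-difference form: w_n = 10 + 28·C(n-1,1) + 32·C(n-1,2) + 12·C(n-1,3).
Continuing: …, 590, 898, 1298, 1802, …, w_{12} = 4058.
Summing n = 1..12 (12 terms) gives 14948.

14948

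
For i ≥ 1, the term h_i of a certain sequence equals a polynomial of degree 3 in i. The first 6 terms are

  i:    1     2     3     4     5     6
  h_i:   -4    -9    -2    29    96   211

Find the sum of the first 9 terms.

2304

1st diffs: -5, 7, 31, 67, 115.
2nd diffs: 12, 24, 36, 48.
3rd diffs: 12, 12, 12 (constant).
So h_i = 2i^3 - 6i^2 - i + 1.
Continuing: 386, 633, 964.
Summing i = 1..9 (9 terms) gives 2304.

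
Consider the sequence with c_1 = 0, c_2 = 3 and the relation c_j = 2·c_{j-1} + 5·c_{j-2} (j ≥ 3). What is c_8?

3567

Applying the relation repeatedly:
c_3 = 6  c_4 = 27  c_5 = 84  c_6 = 303  c_7 = 1026  c_8 = 3567.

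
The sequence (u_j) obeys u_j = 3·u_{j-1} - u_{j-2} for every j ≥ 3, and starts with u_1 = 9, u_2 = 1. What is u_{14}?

-295919

u_3 = -6  u_4 = -19  u_5 = -51  …  u_{11} = -16491  u_{12} = -43174  u_{13} = -113031  u_{14} = -295919.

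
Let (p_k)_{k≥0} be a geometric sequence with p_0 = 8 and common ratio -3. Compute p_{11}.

-1417176

p_k = 8·(-3)^(k-0).
p_{11} = 8·(-3)^11 = -1417176.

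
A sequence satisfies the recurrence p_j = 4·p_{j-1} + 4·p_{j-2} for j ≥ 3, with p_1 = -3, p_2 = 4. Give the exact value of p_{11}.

1844224

Compute successive terms:
p_3 = 4, p_4 = 32, p_5 = 144, p_6 = 704, p_7 = 3392, p_8 = 16384, p_9 = 79104, p_{10} = 381952, p_{11} = 1844224.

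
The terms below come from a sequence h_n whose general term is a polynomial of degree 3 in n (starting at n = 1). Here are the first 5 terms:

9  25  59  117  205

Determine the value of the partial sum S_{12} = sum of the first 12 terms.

8094

1st diffs: 16, 34, 58, 88.
2nd diffs: 18, 24, 30.
3rd diffs: 6, 6 (constant).
Newton forward-difference form: h_n = 9 + 16·C(n-1,1) + 18·C(n-1,2) + 6·C(n-1,3).
Continuing: …, 329, 495, 709, 977, …, h_{12} = 2165.
Summing n = 1..12 (12 terms) gives 8094.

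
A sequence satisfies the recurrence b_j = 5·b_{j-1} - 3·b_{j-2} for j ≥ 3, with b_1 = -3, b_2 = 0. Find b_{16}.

1861026885

Compute successive terms:
b_3 = 9  b_4 = 45  b_5 = 198  …  b_{13} = 23361813  b_{14} = 100520640  b_{15} = 432517761  b_{16} = 1861026885.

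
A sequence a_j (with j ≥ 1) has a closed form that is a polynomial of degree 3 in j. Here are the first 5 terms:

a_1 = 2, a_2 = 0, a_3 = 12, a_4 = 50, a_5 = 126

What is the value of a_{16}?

6902

1st diffs: -2, 12, 38, 76.
2nd diffs: 14, 26, 38.
3rd diffs: 12, 12 (constant).
Newton forward-difference form: a_j = 2 + (-2)·C(j-1,1) + 14·C(j-1,2) + 12·C(j-1,3).
At j = 16: j-1 = 15, so a_{16} = 2 - 30 + 1470 + 5460 = 6902.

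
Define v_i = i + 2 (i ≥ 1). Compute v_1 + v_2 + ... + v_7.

42

Over i = 1..7: Σi = 28.
Total = (1)·28 + (2)·7 = 42.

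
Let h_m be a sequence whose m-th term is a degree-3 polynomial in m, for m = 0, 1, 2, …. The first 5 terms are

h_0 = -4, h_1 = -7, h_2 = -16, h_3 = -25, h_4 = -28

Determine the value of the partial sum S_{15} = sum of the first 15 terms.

1st diffs: -3, -9, -9, -3.
2nd diffs: -6, 0, 6.
3rd diffs: 6, 6 (constant).
Newton forward-difference form: h_m = -4 + (-3)·C(m,1) + (-6)·C(m,2) + 6·C(m,3).
Continuing: …, -19, 8, 59, 140, …, h_{14} = 1592.
Summing m = 0..14 (15 terms) gives 5085.

5085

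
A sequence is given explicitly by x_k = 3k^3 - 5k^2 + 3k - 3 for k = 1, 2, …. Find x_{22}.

29587

x_{22} = 3·22^3 - 5·22^2 + 3·22 - 3 = 29587.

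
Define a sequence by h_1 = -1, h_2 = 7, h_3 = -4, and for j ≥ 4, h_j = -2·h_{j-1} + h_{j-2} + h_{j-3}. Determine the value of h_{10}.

1496

h_4 = 14, h_5 = -25, h_6 = 60, h_7 = -131, h_8 = 297, h_9 = -665, h_{10} = 1496.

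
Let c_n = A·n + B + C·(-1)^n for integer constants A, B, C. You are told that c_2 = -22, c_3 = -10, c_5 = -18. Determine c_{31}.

-122

At n = 2, 3, 5: 2A + B + C = -22; 3A + B - C = -10; 5A + B - C = -18.
Subtracting the first from the second: A - 2C = 12.
Subtracting the second from the third: 2A = -8.
Solving: C = -8, A = -4, then B = -6.
So c_n = -4·n + (-6) + (-8)·(-1)^n; at n=31 this is -122.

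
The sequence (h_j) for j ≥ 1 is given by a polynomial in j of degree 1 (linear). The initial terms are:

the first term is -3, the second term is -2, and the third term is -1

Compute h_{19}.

15

1st diffs: 1, 1 (constant).
So h_j = j - 4.
Evaluating at j = 19 gives h_{19} = 15.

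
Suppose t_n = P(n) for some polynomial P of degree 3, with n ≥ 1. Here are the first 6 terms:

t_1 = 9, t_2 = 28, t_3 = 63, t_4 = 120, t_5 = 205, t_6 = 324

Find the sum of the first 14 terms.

1st diffs: 19, 35, 57, 85, 119.
2nd diffs: 16, 22, 28, 34.
3rd diffs: 6, 6, 6 (constant).
Newton forward-difference form: t_n = 9 + 19·C(n-1,1) + 16·C(n-1,2) + 6·C(n-1,3).
Continuing: …, 483, 688, 945, 1260, …, t_{14} = 3220.
Summing n = 1..14 (14 terms) gives 13685.

13685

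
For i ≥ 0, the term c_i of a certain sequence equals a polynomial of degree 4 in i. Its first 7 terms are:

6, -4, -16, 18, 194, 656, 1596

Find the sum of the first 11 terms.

1st diffs: -10, -12, 34, 176, 462, 940.
2nd diffs: -2, 46, 142, 286, 478.
3rd diffs: 48, 96, 144, 192.
4th diffs: 48, 48, 48 (constant).
So c_i = 2i^4 - 4i^3 - 3i^2 - 5i + 6.
Continuing: 3254, 5918, 9924, 15656.
Summing i = 0..10 (11 terms) gives 37202.

37202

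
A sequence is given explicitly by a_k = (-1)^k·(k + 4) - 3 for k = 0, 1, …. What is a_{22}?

(-1)^22 = 1; k + 4 at k=22 is 26; so a_{22} = 23.

23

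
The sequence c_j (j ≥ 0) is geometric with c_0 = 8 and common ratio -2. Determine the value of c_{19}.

-4194304

c_j = 8·(-2)^(j-0).
c_{19} = 8·(-2)^19 = -4194304.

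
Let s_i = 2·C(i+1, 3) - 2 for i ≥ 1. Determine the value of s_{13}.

C(14, 3) = 364, so s_{13} = 726.

726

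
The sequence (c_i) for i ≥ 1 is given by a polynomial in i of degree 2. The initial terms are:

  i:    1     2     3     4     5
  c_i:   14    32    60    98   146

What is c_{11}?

1st diffs: 18, 28, 38, 48.
2nd diffs: 10, 10, 10 (constant).
So c_i = 5i^2 + 3i + 6.
Evaluating at i = 11 gives c_{11} = 644.

644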